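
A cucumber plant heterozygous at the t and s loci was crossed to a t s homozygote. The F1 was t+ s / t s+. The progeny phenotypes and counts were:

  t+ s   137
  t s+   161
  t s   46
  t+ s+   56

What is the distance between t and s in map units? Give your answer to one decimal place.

25.5 map units

The recombinant classes are t+ s+ and t s: 56 + 46 = 102.
Recombination frequency = 102/400 = 0.2550 ≈ 25.5%, i.e. 25.5 map units.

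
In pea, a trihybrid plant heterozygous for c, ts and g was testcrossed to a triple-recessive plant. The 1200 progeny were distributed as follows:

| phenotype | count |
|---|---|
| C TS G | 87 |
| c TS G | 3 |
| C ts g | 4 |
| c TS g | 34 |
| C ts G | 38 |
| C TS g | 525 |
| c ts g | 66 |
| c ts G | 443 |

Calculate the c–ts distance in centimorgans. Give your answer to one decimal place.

6.6 centimorgans

The two most frequent reciprocal classes, C TS g and c ts G, are the parental types, so the F1 was C TS g / c ts G.
The two rarest classes, C ts g and c TS G, are the double crossovers. Comparing them with the parentals, only the ts allele has switched, so ts is the middle locus and the order is c – ts – g.
Crossovers in the c–ts interval produce the single-crossover classes c TS g and C ts G (34 + 38 = 72) plus the double crossovers (7).
RF(c–ts) = (72 + 7) / 1200 = 79/1200 = 0.0658 → 6.6 centimorgans.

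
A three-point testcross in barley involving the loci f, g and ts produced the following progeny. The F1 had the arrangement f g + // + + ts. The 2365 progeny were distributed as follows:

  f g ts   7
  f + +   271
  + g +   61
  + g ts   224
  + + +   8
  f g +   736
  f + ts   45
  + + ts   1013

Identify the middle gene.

The two rarest classes, f g ts and + + +, are the double crossovers. Comparing them with the parentals, only the ts allele has switched, so ts is the middle locus and the order is g – ts – f.

ts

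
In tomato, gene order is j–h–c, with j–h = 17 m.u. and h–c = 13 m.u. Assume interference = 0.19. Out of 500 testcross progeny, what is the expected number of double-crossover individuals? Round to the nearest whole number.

9

Map distances give recombination frequencies of 0.170 and 0.130 for the two intervals.
With interference 0.19 (so coincidence = 0.81), expected double-crossover frequency = 0.170 × 0.130 × 0.81 = 0.01790.
Expected number = 0.01790 × 500 = 8.95 ≈ 9.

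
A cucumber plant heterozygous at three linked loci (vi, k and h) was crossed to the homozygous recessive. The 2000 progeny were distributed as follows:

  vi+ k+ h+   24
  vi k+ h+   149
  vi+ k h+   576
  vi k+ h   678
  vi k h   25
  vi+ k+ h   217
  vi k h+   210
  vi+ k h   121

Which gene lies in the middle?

The two most frequent reciprocal classes, vi k+ h and vi+ k h+, are the parental types, so the F1 was vi k+ h / vi+ k h+.
The two rarest classes, vi k h and vi+ k+ h+, are the double crossovers. Comparing them with the parentals, only the k allele has switched, so k is the middle locus and the order is h – k – vi.

k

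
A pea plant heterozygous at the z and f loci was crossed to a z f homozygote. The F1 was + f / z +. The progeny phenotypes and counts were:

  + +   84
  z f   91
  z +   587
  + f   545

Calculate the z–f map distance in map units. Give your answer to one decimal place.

The recombinant classes are + + and z f: 84 + 91 = 175.
Recombination frequency = 175/1307 = 0.1339 ≈ 13.4%, i.e. 13.4 map units.

13.4 map units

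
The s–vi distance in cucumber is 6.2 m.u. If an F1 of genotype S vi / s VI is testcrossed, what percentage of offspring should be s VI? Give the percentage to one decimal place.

46.9%

A map distance of 6.2 m.u. corresponds to a recombination frequency of 0.062.
The F1 is S vi / s VI, so s VI is a parental gamete class with expected frequency (1 − r)/2 = 0.938/2 = 0.4690.
That is 0.4690 = 46.9% of the progeny.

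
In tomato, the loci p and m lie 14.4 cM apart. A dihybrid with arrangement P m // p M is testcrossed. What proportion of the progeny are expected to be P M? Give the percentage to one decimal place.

A map distance of 14.4 cM corresponds to a recombination frequency of 0.144.
The F1 is P m / p M, so P M is a recombinant gamete class with expected frequency r/2 = 0.144/2 = 0.0720.
That is 0.0720 = 7.2% of the progeny.

7.2%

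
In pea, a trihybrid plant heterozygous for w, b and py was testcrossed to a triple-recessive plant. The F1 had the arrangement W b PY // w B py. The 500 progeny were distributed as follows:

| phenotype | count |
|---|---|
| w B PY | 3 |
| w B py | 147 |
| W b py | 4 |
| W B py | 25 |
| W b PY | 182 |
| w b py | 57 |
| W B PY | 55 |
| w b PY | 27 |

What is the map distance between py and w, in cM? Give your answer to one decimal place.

11.8 cM

The two rarest classes, W b py and w B PY, are the double crossovers. Comparing them with the parentals, only the py allele has switched, so py is the middle locus and the order is b – py – w.
Crossovers in the py–w interval produce the single-crossover classes w b PY and W B py (27 + 25 = 52) plus the double crossovers (7).
RF(py–w) = (52 + 7) / 500 = 59/500 = 0.1180 → 11.8 cM.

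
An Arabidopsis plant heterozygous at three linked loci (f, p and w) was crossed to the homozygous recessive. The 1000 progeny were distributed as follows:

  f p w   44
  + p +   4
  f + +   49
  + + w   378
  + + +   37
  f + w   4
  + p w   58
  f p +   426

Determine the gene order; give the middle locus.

f

The two most frequent reciprocal classes, f p + and + + w, are the parental types, so the F1 was f p + / + + w.
The two rarest classes, + p + and f + w, are the double crossovers. Comparing them with the parentals, only the f allele has switched, so f is the middle locus and the order is w – f – p.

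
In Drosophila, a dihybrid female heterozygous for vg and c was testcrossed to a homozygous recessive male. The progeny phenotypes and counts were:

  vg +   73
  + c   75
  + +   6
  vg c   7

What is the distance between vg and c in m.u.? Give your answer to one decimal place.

The two most frequent classes, + c (75) and vg + (73), are the parental types, so the F1 was + c / vg +.
The recombinant classes are + + and vg c: 6 + 7 = 13.
Recombination frequency = 13/161 = 0.0807 ≈ 8.1%, i.e. 8.1 m.u.

8.1 m.u.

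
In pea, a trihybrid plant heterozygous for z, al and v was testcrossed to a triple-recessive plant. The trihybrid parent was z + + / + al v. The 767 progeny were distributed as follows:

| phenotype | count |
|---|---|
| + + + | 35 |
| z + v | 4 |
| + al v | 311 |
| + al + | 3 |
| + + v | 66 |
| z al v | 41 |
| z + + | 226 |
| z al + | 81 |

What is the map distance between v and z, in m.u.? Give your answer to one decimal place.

10.8 m.u.

The two rarest classes, z + v and + al +, are the double crossovers. Comparing them with the parentals, only the v allele has switched, so v is the middle locus and the order is z – v – al.
Crossovers in the z–v interval produce the single-crossover classes + + + and z al v (35 + 41 = 76) plus the double crossovers (7).
RF(z–v) = (76 + 7) / 767 = 83/767 = 0.1082 → 10.8 m.u.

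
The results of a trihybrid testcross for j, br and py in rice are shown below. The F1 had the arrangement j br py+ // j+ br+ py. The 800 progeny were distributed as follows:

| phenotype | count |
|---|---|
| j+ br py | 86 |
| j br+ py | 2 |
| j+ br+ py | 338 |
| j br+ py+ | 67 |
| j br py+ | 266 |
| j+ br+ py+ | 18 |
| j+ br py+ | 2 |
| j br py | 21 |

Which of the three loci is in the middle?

The two rarest classes, j+ br py+ and j br+ py, are the double crossovers. Comparing them with the parentals, only the j allele has switched, so j is the middle locus and the order is py – j – br.

j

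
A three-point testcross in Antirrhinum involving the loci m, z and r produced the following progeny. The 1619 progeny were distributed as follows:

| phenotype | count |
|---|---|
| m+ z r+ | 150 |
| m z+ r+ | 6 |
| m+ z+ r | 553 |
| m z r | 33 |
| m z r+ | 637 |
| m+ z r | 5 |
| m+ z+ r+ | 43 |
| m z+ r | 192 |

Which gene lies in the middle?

The two most frequent reciprocal classes, m+ z+ r and m z r+, are the parental types, so the F1 was m+ z+ r / m z r+.
The two rarest classes, m+ z r and m z+ r+, are the double crossovers. Comparing them with the parentals, only the z allele has switched, so z is the middle locus and the order is m – z – r.

z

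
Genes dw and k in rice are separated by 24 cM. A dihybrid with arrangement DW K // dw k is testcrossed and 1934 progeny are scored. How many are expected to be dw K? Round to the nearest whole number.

A map distance of 24 cM corresponds to a recombination frequency of 0.240.
The F1 is DW K / dw k, so dw K is a recombinant gamete class with expected frequency r/2 = 0.240/2 = 0.1200.
Expected number = 0.1200 × 1934 = 232.08 ≈ 232.

232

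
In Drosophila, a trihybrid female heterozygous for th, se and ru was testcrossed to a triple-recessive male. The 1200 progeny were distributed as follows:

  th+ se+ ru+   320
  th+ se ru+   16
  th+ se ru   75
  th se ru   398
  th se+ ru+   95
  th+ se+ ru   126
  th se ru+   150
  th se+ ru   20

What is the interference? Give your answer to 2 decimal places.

0.33

The two most frequent reciprocal classes, th+ se+ ru+ and th se ru, are the parental types, so the F1 was th+ se+ ru+ / th se ru.
The two rarest classes, th+ se ru+ and th se+ ru, are the double crossovers. Comparing them with the parentals, only the se allele has switched, so se is the middle locus and the order is th – se – ru.
th–se: (170 + 36)/1200 = 0.1717; se–ru: (276 + 36)/1200 = 0.2600.
Expected DCO frequency = 0.1717 × 0.2600 ≈ 0.04464; observed = 36/1200 ≈ 0.03000.
Coefficient of coincidence = 0.03000/0.04464 ≈ 0.67; interference = 1 − 0.67 = 0.33.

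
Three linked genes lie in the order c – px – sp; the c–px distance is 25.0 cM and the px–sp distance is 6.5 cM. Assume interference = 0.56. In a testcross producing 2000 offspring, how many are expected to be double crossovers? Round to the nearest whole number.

Map distances give recombination frequencies of 0.250 and 0.065 for the two intervals.
With interference 0.56 (so coincidence = 0.44), expected double-crossover frequency = 0.250 × 0.065 × 0.44 = 0.00715.
Expected number = 0.00715 × 2000 = 14.30 ≈ 14.

14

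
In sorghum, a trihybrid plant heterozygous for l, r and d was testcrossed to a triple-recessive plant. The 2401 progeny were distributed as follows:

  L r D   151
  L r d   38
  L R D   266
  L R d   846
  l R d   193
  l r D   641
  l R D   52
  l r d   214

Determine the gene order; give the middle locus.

The two most frequent reciprocal classes, l r D and L R d, are the parental types, so the F1 was l r D / L R d.
The two rarest classes, l R D and L r d, are the double crossovers. Comparing them with the parentals, only the r allele has switched, so r is the middle locus and the order is d – r – l.

r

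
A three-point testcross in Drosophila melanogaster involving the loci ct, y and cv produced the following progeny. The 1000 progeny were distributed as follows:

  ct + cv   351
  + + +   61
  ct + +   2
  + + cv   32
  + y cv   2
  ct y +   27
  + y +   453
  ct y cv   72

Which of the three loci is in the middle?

cv

The two most frequent reciprocal classes, ct + cv and + y +, are the parental types, so the F1 was ct + cv / + y +.
The two rarest classes, ct + + and + y cv, are the double crossovers. Comparing them with the parentals, only the cv allele has switched, so cv is the middle locus and the order is ct – cv – y.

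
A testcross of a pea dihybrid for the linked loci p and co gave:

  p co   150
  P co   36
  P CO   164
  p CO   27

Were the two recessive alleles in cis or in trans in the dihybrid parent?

cis

The two most frequent classes are P CO (164) and p co (150); these are the parental (non-recombinant) types.
So the F1 carried P CO on one chromosome and p co on the other — the recessive alleles are on the same chromosome (cis / coupling).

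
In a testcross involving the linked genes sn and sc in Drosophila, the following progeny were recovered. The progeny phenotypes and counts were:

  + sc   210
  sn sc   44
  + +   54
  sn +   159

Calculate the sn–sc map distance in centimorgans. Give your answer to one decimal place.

The two most frequent classes, + sc (210) and sn + (159), are the parental types, so the F1 was + sc / sn +.
The recombinant classes are + + and sn sc: 54 + 44 = 98.
Recombination frequency = 98/467 = 0.2099 ≈ 21.0%, i.e. 21.0 centimorgans.

21.0 centimorgans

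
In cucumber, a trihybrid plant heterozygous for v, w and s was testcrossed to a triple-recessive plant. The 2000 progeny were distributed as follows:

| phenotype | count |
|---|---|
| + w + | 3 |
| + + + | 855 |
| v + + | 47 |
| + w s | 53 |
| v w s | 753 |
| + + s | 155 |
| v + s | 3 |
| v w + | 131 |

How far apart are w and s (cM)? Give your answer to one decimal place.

14.6 cM

The two most frequent reciprocal classes, + + + and v w s, are the parental types, so the F1 was + + + / v w s.
The two rarest classes, + w + and v + s, are the double crossovers. Comparing them with the parentals, only the w allele has switched, so w is the middle locus and the order is v – w – s.
Crossovers in the w–s interval produce the single-crossover classes + + s and v w + (155 + 131 = 286) plus the double crossovers (6).
RF(w–s) = (286 + 6) / 2000 = 292/2000 = 0.1460 → 14.6 cM.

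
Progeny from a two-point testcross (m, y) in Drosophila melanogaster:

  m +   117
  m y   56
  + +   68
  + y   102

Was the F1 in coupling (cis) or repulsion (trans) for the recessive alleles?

trans

The two most frequent classes are + y (102) and m + (117); these are the parental (non-recombinant) types.
So the F1 carried + y on one chromosome and m + on the other — the recessive alleles are on opposite chromosomes (trans / repulsion).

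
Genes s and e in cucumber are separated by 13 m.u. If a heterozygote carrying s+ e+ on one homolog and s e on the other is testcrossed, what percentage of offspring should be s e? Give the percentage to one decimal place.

43.5%

A map distance of 13 m.u. corresponds to a recombination frequency of 0.130.
The F1 is s+ e+ / s e, so s e is a parental gamete class with expected frequency (1 − r)/2 = 0.870/2 = 0.4350.
That is 0.4350 = 43.5% of the progeny.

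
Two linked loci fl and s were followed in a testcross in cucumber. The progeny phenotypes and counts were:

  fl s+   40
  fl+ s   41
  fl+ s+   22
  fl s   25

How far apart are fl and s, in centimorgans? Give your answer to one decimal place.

The two most frequent classes, fl+ s (41) and fl s+ (40), are the parental types, so the F1 was fl+ s / fl s+.
The recombinant classes are fl+ s+ and fl s: 22 + 25 = 47.
Recombination frequency = 47/128 = 0.3672 ≈ 36.7%, i.e. 36.7 centimorgans.

36.7 centimorgans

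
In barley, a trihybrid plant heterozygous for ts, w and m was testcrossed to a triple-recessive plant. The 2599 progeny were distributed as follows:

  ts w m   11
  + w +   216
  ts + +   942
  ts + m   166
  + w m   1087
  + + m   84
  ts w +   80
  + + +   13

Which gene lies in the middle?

The two most frequent reciprocal classes, ts + + and + w m, are the parental types, so the F1 was ts + + / + w m.
The two rarest classes, + + + and ts w m, are the double crossovers. Comparing them with the parentals, only the ts allele has switched, so ts is the middle locus and the order is w – ts – m.

ts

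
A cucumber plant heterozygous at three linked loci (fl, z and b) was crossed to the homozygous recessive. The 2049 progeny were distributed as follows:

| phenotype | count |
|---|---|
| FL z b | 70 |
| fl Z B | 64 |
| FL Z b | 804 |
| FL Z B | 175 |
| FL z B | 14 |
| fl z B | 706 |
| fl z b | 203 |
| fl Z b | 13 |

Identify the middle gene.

The two most frequent reciprocal classes, fl z B and FL Z b, are the parental types, so the F1 was fl z B / FL Z b.
The two rarest classes, FL z B and fl Z b, are the double crossovers. Comparing them with the parentals, only the fl allele has switched, so fl is the middle locus and the order is b – fl – z.

fl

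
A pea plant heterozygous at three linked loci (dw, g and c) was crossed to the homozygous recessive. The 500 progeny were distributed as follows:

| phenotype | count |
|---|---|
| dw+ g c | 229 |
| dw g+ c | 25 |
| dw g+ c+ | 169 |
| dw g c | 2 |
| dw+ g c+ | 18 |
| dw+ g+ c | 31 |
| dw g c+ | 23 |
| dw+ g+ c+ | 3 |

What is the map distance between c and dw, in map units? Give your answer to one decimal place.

The two most frequent reciprocal classes, dw g+ c+ and dw+ g c, are the parental types, so the F1 was dw g+ c+ / dw+ g c.
The two rarest classes, dw+ g+ c+ and dw g c, are the double crossovers. Comparing them with the parentals, only the dw allele has switched, so dw is the middle locus and the order is c – dw – g.
Crossovers in the c–dw interval produce the single-crossover classes dw g+ c and dw+ g c+ (25 + 18 = 43) plus the double crossovers (5).
RF(c–dw) = (43 + 5) / 500 = 48/500 = 0.0960 → 9.6 map units.

9.6 map units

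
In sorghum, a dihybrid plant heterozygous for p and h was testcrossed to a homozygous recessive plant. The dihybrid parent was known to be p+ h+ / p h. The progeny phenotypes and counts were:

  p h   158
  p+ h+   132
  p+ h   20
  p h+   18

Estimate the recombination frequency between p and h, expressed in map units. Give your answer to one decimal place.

11.6 map units

The recombinant classes are p+ h and p h+: 20 + 18 = 38.
Recombination frequency = 38/328 = 0.1159 ≈ 11.6%, i.e. 11.6 map units.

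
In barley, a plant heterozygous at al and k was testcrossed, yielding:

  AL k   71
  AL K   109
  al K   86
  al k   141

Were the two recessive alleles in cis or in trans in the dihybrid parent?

The two most frequent classes are AL K (109) and al k (141); these are the parental (non-recombinant) types.
So the F1 carried AL K on one chromosome and al k on the other — the recessive alleles are on the same chromosome (cis / coupling).

cis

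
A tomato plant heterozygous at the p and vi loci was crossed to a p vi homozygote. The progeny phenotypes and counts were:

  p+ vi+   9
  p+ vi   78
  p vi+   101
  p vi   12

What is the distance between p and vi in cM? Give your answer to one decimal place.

10.5 cM

The two most frequent classes, p+ vi (78) and p vi+ (101), are the parental types, so the F1 was p+ vi / p vi+.
The recombinant classes are p+ vi+ and p vi: 9 + 12 = 21.
Recombination frequency = 21/200 = 0.1050 ≈ 10.5%, i.e. 10.5 cM.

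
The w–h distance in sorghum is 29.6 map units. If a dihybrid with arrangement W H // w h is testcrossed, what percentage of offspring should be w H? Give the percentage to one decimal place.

A map distance of 29.6 map units corresponds to a recombination frequency of 0.296.
The F1 is W H / w h, so w H is a recombinant gamete class with expected frequency r/2 = 0.296/2 = 0.1480.
That is 0.1480 = 14.8% of the progeny.

14.8%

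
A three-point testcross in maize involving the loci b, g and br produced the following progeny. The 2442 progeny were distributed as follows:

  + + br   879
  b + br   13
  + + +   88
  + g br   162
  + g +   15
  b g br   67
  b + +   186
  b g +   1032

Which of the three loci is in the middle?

b

The two most frequent reciprocal classes, + + br and b g +, are the parental types, so the F1 was + + br / b g +.
The two rarest classes, b + br and + g +, are the double crossovers. Comparing them with the parentals, only the b allele has switched, so b is the middle locus and the order is br – b – g.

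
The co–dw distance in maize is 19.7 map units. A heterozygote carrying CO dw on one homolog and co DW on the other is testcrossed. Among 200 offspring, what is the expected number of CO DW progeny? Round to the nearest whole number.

A map distance of 19.7 map units corresponds to a recombination frequency of 0.197.
The F1 is CO dw / co DW, so CO DW is a recombinant gamete class with expected frequency r/2 = 0.197/2 = 0.0985.
Expected number = 0.0985 × 200 = 19.70 ≈ 20.

20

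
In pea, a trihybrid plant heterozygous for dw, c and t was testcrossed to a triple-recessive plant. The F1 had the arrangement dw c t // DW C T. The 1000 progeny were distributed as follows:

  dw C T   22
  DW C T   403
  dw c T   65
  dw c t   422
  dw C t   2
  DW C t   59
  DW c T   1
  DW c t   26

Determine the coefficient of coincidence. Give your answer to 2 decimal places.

0.46

The two rarest classes, dw C t and DW c T, are the double crossovers. Comparing them with the parentals, only the c allele has switched, so c is the middle locus and the order is t – c – dw.
t–c: (124 + 3)/1000 = 0.1270; c–dw: (48 + 3)/1000 = 0.0510.
Expected DCO frequency = 0.1270 × 0.0510 ≈ 0.00648; observed = 3/1000 ≈ 0.00300.
Coefficient of coincidence = 0.00300/0.00648 ≈ 0.46.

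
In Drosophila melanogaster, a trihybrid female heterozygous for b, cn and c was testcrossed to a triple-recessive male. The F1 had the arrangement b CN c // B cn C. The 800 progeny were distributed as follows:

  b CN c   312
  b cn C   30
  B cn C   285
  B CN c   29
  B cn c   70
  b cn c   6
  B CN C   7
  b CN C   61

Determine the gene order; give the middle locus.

The two rarest classes, b cn c and B CN C, are the double crossovers. Comparing them with the parentals, only the cn allele has switched, so cn is the middle locus and the order is b – cn – c.

cn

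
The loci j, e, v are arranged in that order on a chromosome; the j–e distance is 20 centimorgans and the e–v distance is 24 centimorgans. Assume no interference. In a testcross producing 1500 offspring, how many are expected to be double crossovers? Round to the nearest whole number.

72

Map distances give recombination frequencies of 0.200 and 0.240 for the two intervals.
With no interference, expected double-crossover frequency = 0.200 × 0.240 = 0.04800.
Expected number = 0.04800 × 1500 = 72.00 ≈ 72.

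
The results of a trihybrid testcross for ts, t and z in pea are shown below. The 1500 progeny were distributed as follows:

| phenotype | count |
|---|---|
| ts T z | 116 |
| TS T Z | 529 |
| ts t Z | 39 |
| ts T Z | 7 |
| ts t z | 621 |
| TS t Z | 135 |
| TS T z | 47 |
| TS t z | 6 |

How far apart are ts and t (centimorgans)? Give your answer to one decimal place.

The two most frequent reciprocal classes, ts t z and TS T Z, are the parental types, so the F1 was ts t z / TS T Z.
The two rarest classes, TS t z and ts T Z, are the double crossovers. Comparing them with the parentals, only the ts allele has switched, so ts is the middle locus and the order is z – ts – t.
Crossovers in the ts–t interval produce the single-crossover classes ts T z and TS t Z (116 + 135 = 251) plus the double crossovers (13).
RF(ts–t) = (251 + 13) / 1500 = 264/1500 = 0.1760 → 17.6 centimorgans.

17.6 centimorgans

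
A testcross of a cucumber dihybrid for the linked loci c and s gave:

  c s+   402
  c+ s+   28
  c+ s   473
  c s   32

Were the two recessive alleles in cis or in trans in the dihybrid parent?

trans

The two most frequent classes are c+ s (473) and c s+ (402); these are the parental (non-recombinant) types.
So the F1 carried c+ s on one chromosome and c s+ on the other — the recessive alleles are on opposite chromosomes (trans / repulsion).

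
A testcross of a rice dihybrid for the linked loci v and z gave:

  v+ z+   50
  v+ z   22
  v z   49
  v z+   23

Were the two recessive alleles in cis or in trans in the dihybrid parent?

The two most frequent classes are v+ z+ (50) and v z (49); these are the parental (non-recombinant) types.
So the F1 carried v+ z+ on one chromosome and v z on the other — the recessive alleles are on the same chromosome (cis / coupling).

cis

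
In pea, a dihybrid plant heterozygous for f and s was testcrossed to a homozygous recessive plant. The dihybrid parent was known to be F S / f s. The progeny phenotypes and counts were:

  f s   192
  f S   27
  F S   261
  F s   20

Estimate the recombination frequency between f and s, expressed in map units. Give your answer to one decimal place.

9.4 map units

The recombinant classes are F s and f S: 20 + 27 = 47.
Recombination frequency = 47/500 = 0.0940 ≈ 9.4%, i.e. 9.4 map units.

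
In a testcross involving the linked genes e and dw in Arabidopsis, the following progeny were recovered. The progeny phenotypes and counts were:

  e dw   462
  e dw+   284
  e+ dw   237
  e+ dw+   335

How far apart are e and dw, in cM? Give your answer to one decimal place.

39.5 cM

The two most frequent classes, e+ dw+ (335) and e dw (462), are the parental types, so the F1 was e+ dw+ / e dw.
The recombinant classes are e+ dw and e dw+: 237 + 284 = 521.
Recombination frequency = 521/1318 = 0.3953 ≈ 39.5%, i.e. 39.5 cM.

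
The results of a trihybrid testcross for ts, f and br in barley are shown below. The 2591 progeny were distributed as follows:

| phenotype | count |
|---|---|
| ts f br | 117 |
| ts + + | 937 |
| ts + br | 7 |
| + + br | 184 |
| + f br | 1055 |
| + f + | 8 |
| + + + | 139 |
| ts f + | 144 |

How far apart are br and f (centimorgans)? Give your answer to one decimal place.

13.2 centimorgans

The two most frequent reciprocal classes, ts + + and + f br, are the parental types, so the F1 was ts + + / + f br.
The two rarest classes, ts + br and + f +, are the double crossovers. Comparing them with the parentals, only the br allele has switched, so br is the middle locus and the order is f – br – ts.
Crossovers in the f–br interval produce the single-crossover classes ts f + and + + br (144 + 184 = 328) plus the double crossovers (15).
RF(f–br) = (328 + 15) / 2591 = 343/2591 = 0.1324 → 13.2 centimorgans.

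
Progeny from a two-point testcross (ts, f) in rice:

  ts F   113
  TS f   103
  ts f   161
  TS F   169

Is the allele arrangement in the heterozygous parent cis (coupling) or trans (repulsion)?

cis

The two most frequent classes are TS F (169) and ts f (161); these are the parental (non-recombinant) types.
So the F1 carried TS F on one chromosome and ts f on the other — the recessive alleles are on the same chromosome (cis / coupling).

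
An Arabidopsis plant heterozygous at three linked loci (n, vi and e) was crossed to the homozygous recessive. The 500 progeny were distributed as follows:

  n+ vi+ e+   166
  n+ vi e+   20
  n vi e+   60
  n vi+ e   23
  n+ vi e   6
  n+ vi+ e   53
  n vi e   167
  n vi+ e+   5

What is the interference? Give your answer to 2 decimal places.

The two most frequent reciprocal classes, n+ vi+ e+ and n vi e, are the parental types, so the F1 was n+ vi+ e+ / n vi e.
The two rarest classes, n vi+ e+ and n+ vi e, are the double crossovers. Comparing them with the parentals, only the n allele has switched, so n is the middle locus and the order is e – n – vi.
e–n: (113 + 11)/500 = 0.2480; n–vi: (43 + 11)/500 = 0.1080.
Expected DCO frequency = 0.2480 × 0.1080 ≈ 0.02678; observed = 11/500 ≈ 0.02200.
Coefficient of coincidence = 0.02200/0.02678 ≈ 0.82; interference = 1 − 0.82 = 0.18.

0.18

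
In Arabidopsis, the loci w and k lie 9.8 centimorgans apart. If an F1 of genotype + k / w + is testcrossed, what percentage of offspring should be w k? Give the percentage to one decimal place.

A map distance of 9.8 centimorgans corresponds to a recombination frequency of 0.098.
The F1 is + k / w +, so w k is a recombinant gamete class with expected frequency r/2 = 0.098/2 = 0.0490.
That is 0.0490 = 4.9% of the progeny.

4.9%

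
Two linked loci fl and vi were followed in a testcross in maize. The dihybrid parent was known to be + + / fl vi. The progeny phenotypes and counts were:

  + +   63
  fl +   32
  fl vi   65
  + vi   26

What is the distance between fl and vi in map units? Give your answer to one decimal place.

31.2 map units

The recombinant classes are + vi and fl +: 26 + 32 = 58.
Recombination frequency = 58/186 = 0.3118 ≈ 31.2%, i.e. 31.2 map units.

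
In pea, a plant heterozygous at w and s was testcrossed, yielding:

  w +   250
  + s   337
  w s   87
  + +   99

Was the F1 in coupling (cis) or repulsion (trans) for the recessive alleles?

The two most frequent classes are + s (337) and w + (250); these are the parental (non-recombinant) types.
So the F1 carried + s on one chromosome and w + on the other — the recessive alleles are on opposite chromosomes (trans / repulsion).

trans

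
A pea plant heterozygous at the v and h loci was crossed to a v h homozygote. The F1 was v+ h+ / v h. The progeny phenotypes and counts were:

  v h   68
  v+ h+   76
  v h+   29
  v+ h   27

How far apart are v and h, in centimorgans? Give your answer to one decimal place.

The recombinant classes are v+ h and v h+: 27 + 29 = 56.
Recombination frequency = 56/200 = 0.2800 ≈ 28.0%, i.e. 28.0 centimorgans.

28.0 centimorgans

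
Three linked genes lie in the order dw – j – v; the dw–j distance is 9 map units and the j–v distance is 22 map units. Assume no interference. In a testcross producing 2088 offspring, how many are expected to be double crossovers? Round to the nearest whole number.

Map distances give recombination frequencies of 0.090 and 0.220 for the two intervals.
With no interference, expected double-crossover frequency = 0.090 × 0.220 = 0.01980.
Expected number = 0.01980 × 2088 = 41.34 ≈ 41.

41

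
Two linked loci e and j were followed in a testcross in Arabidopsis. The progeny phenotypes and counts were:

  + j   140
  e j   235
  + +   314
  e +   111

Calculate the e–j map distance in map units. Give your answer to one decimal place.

The two most frequent classes, + + (314) and e j (235), are the parental types, so the F1 was + + / e j.
The recombinant classes are + j and e +: 140 + 111 = 251.
Recombination frequency = 251/800 = 0.3137 ≈ 31.4%, i.e. 31.4 map units.

31.4 map units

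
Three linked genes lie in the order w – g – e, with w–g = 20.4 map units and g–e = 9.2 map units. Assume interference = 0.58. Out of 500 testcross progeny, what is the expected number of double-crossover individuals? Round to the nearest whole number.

4

Map distances give recombination frequencies of 0.204 and 0.092 for the two intervals.
With interference 0.58 (so coincidence = 0.42), expected double-crossover frequency = 0.204 × 0.092 × 0.42 = 0.00788.
Expected number = 0.00788 × 500 = 3.94 ≈ 4.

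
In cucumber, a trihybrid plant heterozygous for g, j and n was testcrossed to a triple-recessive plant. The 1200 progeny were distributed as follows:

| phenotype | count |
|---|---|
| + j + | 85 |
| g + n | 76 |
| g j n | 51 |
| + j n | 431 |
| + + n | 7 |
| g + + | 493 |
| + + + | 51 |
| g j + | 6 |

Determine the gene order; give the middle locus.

The two most frequent reciprocal classes, + j n and g + +, are the parental types, so the F1 was + j n / g + +.
The two rarest classes, + + n and g j +, are the double crossovers. Comparing them with the parentals, only the j allele has switched, so j is the middle locus and the order is n – j – g.

j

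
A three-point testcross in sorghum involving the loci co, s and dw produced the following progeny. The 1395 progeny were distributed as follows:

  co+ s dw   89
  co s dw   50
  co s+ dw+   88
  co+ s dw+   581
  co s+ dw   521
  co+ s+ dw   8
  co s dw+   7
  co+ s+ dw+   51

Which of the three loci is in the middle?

co

The two most frequent reciprocal classes, co+ s dw+ and co s+ dw, are the parental types, so the F1 was co+ s dw+ / co s+ dw.
The two rarest classes, co s dw+ and co+ s+ dw, are the double crossovers. Comparing them with the parentals, only the co allele has switched, so co is the middle locus and the order is s – co – dw.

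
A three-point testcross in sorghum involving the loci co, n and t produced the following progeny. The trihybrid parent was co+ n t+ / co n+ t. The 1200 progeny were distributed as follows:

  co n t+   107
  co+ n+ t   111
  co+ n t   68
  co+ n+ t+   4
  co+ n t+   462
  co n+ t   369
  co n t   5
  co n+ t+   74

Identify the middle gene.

The two rarest classes, co+ n+ t+ and co n t, are the double crossovers. Comparing them with the parentals, only the n allele has switched, so n is the middle locus and the order is co – n – t.

n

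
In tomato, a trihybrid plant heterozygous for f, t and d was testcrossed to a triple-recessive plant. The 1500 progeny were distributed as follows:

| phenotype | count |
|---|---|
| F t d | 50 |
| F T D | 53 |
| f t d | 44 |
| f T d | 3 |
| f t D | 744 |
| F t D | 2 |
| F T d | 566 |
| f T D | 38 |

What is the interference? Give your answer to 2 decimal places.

The two most frequent reciprocal classes, F T d and f t D, are the parental types, so the F1 was F T d / f t D.
The two rarest classes, f T d and F t D, are the double crossovers. Comparing them with the parentals, only the f allele has switched, so f is the middle locus and the order is d – f – t.
d–f: (97 + 5)/1500 = 0.0680; f–t: (88 + 5)/1500 = 0.0620.
Expected DCO frequency = 0.0680 × 0.0620 ≈ 0.00422; observed = 5/1500 ≈ 0.00333.
Coefficient of coincidence = 0.00333/0.00422 ≈ 0.79; interference = 1 − 0.79 = 0.21.

0.21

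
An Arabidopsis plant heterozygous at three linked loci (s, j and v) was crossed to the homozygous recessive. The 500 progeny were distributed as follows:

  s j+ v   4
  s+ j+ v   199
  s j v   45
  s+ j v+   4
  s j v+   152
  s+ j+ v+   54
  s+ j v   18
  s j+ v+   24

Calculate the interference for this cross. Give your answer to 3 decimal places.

The two most frequent reciprocal classes, s j v+ and s+ j+ v, are the parental types, so the F1 was s j v+ / s+ j+ v.
The two rarest classes, s+ j v+ and s j+ v, are the double crossovers. Comparing them with the parentals, only the s allele has switched, so s is the middle locus and the order is j – s – v.
j–s: (42 + 8)/500 = 0.1000; s–v: (99 + 8)/500 = 0.2140.
Expected DCO frequency = 0.1000 × 0.2140 ≈ 0.02140; observed = 8/500 ≈ 0.01600.
Coefficient of coincidence = 0.01600/0.02140 ≈ 0.748; interference = 1 − 0.748 = 0.252.

0.252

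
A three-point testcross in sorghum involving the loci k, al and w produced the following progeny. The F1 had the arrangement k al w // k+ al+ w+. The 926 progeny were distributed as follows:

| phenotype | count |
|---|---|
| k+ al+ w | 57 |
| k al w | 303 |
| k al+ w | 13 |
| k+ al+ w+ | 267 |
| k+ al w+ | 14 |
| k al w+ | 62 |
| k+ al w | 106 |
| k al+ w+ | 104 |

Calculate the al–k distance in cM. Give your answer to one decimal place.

The two rarest classes, k al+ w and k+ al w+, are the double crossovers. Comparing them with the parentals, only the al allele has switched, so al is the middle locus and the order is w – al – k.
Crossovers in the al–k interval produce the single-crossover classes k+ al w and k al+ w+ (106 + 104 = 210) plus the double crossovers (27).
RF(al–k) = (210 + 27) / 926 = 237/926 = 0.2559 → 25.6 cM.

25.6 cM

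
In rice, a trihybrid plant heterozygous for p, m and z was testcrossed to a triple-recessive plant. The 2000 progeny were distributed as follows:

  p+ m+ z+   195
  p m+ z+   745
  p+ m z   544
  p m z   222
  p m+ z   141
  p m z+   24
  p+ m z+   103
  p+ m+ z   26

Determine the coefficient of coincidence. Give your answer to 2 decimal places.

0.73

The two most frequent reciprocal classes, p m+ z+ and p+ m z, are the parental types, so the F1 was p m+ z+ / p+ m z.
The two rarest classes, p m z+ and p+ m+ z, are the double crossovers. Comparing them with the parentals, only the m allele has switched, so m is the middle locus and the order is z – m – p.
z–m: (244 + 50)/2000 = 0.1470; m–p: (417 + 50)/2000 = 0.2335.
Expected DCO frequency = 0.1470 × 0.2335 ≈ 0.03432; observed = 50/2000 ≈ 0.02500.
Coefficient of coincidence = 0.02500/0.03432 ≈ 0.73.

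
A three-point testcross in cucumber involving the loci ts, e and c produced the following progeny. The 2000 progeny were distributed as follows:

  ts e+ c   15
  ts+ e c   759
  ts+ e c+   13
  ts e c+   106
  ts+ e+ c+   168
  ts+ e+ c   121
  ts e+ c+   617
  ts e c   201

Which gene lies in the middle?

c

The two most frequent reciprocal classes, ts+ e c and ts e+ c+, are the parental types, so the F1 was ts+ e c / ts e+ c+.
The two rarest classes, ts+ e c+ and ts e+ c, are the double crossovers. Comparing them with the parentals, only the c allele has switched, so c is the middle locus and the order is ts – c – e.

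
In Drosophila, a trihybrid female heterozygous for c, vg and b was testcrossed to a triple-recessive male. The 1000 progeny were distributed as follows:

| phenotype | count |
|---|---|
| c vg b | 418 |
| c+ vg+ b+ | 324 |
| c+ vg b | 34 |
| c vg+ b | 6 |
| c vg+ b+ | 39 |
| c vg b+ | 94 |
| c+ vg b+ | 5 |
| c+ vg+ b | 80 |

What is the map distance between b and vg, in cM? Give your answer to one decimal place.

The two most frequent reciprocal classes, c+ vg+ b+ and c vg b, are the parental types, so the F1 was c+ vg+ b+ / c vg b.
The two rarest classes, c+ vg b+ and c vg+ b, are the double crossovers. Comparing them with the parentals, only the vg allele has switched, so vg is the middle locus and the order is c – vg – b.
Crossovers in the vg–b interval produce the single-crossover classes c+ vg+ b and c vg b+ (80 + 94 = 174) plus the double crossovers (11).
RF(vg–b) = (174 + 11) / 1000 = 185/1000 = 0.1850 → 18.5 cM.

18.5 cM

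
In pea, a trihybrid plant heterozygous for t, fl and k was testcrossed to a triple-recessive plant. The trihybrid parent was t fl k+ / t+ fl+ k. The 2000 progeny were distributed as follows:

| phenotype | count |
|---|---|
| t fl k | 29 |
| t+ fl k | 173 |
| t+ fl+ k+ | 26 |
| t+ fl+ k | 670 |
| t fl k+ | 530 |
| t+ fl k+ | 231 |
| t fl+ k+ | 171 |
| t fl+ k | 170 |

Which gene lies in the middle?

The two rarest classes, t fl k and t+ fl+ k+, are the double crossovers. Comparing them with the parentals, only the k allele has switched, so k is the middle locus and the order is t – k – fl.

k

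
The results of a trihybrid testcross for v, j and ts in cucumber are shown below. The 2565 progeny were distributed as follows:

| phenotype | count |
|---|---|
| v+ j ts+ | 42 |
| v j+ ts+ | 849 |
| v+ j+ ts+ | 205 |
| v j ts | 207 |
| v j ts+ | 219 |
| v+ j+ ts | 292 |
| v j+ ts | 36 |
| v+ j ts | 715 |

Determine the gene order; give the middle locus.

ts

The two most frequent reciprocal classes, v j+ ts+ and v+ j ts, are the parental types, so the F1 was v j+ ts+ / v+ j ts.
The two rarest classes, v j+ ts and v+ j ts+, are the double crossovers. Comparing them with the parentals, only the ts allele has switched, so ts is the middle locus and the order is j – ts – v.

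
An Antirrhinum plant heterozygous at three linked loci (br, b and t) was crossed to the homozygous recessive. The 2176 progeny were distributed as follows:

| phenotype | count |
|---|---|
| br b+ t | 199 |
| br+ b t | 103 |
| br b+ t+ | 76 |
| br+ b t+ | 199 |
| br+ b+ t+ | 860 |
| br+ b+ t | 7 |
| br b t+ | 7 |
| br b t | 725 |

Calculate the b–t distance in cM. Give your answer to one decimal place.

The two most frequent reciprocal classes, br+ b+ t+ and br b t, are the parental types, so the F1 was br+ b+ t+ / br b t.
The two rarest classes, br+ b+ t and br b t+, are the double crossovers. Comparing them with the parentals, only the t allele has switched, so t is the middle locus and the order is b – t – br.
Crossovers in the b–t interval produce the single-crossover classes br+ b t+ and br b+ t (199 + 199 = 398) plus the double crossovers (14).
RF(b–t) = (398 + 14) / 2176 = 412/2176 = 0.1893 → 18.9 cM.

18.9 cM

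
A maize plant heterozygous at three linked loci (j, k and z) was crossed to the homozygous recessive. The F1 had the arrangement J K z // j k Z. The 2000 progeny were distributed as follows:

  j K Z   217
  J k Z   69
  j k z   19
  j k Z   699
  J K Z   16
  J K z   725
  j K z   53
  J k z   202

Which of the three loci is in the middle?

The two rarest classes, J K Z and j k z, are the double crossovers. Comparing them with the parentals, only the z allele has switched, so z is the middle locus and the order is k – z – j.

z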